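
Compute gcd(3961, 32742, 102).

17

gcd(32742, 3961) = 17.
gcd(17, 102) = 17.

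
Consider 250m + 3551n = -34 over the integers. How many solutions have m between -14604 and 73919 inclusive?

25

gcd(3551, 250) = 1  (3551 = 14*250 + 51, 250 = 4*51 + 46, 51 = 1*46 + 5, 46 = 9*5 + 1, 5 = 5*1).
Back-substituting, 250*(696) + 3551*(-49) = 1.
Scale by -34: particular solution (-23664, 1666); reduce m mod 3551: (1193, -84).
General solution: m = 1193 + 3551t, n = -84 - 250t for integer t.
-14604 ≤ 1193 + 3551t ≤ 73919 gives t ∈ [-4, 20], which is 25 values.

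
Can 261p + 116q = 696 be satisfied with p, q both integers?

yes

gcd(261, 116) = 29  (261 = 2×116 + 29, 116 = 4×29).
29 divides 696, so integer solutions exist.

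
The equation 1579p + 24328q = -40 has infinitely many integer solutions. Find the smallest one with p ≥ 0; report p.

gcd(24328, 1579):
  24328 = 15×1579 + 643
  1579 = 2×643 + 293
  643 = 2×293 + 57
  293 = 5×57 + 8
  57 = 7×8 + 1
  8 = 8×1
so gcd(24328, 1579) = 1.
1 divides -40, so solutions exist.
Back-substitute for Bézout coefficients:
  1 = 57 - 7×8
  ... = 1579×(-2989) + 24328×(194)
Scale by -40/1 = -40: (p₀, q₀) = (119560, -7760).
General solution: p = 119560 + 24328t, q = -7760 - 1579t for integer t.
p ≥ 0: smallest is 119560 mod 24328 = 22248 (at t = -4), with q = -1444.

22248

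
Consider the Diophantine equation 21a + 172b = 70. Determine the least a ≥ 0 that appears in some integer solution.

gcd(172, 21) = 1  (172 = 8×21 + 4, 21 = 5×4 + 1, 4 = 4×1).
1 divides 70, so solutions exist.
Back-substituting, 21×(41) + 172×(-5) = 1.
Scale by 70/1 = 70: (a₀, b₀) = (2870, -350).
General solution: a = 2870 + 172t, b = -350 - 21t for integer t.
a ≥ 0: smallest is 2870 mod 172 = 118 (at t = -16), with b = -14.

118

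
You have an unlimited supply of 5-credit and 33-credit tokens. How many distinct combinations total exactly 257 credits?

Need nonnegative integers with 5j + 33k = 257.
gcd(5, 33) = 1, and 5·(-13) + 33·(2) = 1.
So (j₀, k₀) = (-3341, 514); general j = -3341 + 33t, k = 514 - 5t.
j ≥ 0 ⇒ t ≥ 102; k ≥ 0 ⇒ t ≤ 102. That's 1 value of t.

1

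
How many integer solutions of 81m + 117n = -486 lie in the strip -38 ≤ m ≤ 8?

4

gcd(117, 81):
  117 = 1×81 + 36
  81 = 2×36 + 9
  36 = 4×9
so gcd(117, 81) = 9.
Back-substitute for Bézout coefficients:
  9 = 81 - 2×36
  ... = 81×(3) + 117×(-2)
Scale by -54: particular solution (-162, 108); reduce m mod 13: (7, -9).
General solution: m = 7 + 13t, n = -9 - 9t for integer t.
-38 ≤ 7 + 13t ≤ 8 gives t ∈ [-3, 0], which is 4 values.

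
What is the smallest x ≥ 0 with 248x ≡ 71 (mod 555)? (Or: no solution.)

7

gcd(555, 248) = 1.
1 divides 71, so solutions exist.
By Bézout, 248×(47) + 555×(-21) = 1.
So 248×(47) ≡ 1 (mod 555); multiply by 71: x ≡ 3337 (mod 555).
Smallest nonnegative: x = 3337 mod 555 = 7.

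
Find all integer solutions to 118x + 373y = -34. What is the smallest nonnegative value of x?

25

gcd(373, 118) = 1  (373 = 3·118 + 19, 118 = 6·19 + 4, 19 = 4·4 + 3, 4 = 1·3 + 1, 3 = 3·1).
1 divides -34, so solutions exist.
Back-substituting, 118·(98) + 373·(-31) = 1.
Scale by -34/1 = -34: (x₀, y₀) = (-3332, 1054).
General solution: x = -3332 + 373t, y = 1054 - 118t for integer t.
x ≥ 0: smallest is -3332 mod 373 = 25 (at t = 9), with y = -8.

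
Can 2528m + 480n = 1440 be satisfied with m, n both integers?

yes

gcd(2528, 480):
  2528 = 5*480 + 128
  480 = 3*128 + 96
  128 = 1*96 + 32
  96 = 3*32
so gcd(2528, 480) = 32.
32 divides 1440, so integer solutions exist.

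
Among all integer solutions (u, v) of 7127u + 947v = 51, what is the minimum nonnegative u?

gcd(7127, 947) = 1  (7127 = 7·947 + 498, 947 = 1·498 + 449, 498 = 1·449 + 49, 449 = 9·49 + 8, 49 = 6·8 + 1, 8 = 8·1).
1 divides 51, so solutions exist.
Back-substituting, 7127·(116) + 947·(-873) = 1.
Scale by 51/1 = 51: (u₀, v₀) = (5916, -44523).
General solution: u = 5916 + 947t, v = -44523 - 7127t for integer t.
u ≥ 0: smallest is 5916 mod 947 = 234 (at t = -6), with v = -1761.

234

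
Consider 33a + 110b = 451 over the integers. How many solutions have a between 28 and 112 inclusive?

8

gcd(110, 33) = 11  (110 = 3*33 + 11, 33 = 3*11).
Back-substituting, 33*(-3) + 110*(1) = 11.
Scale by 41: particular solution (-123, 41); reduce a mod 10: (7, 2).
General solution: a = 7 + 10t, b = 2 - 3t for integer t.
28 ≤ 7 + 10t ≤ 112 gives t ∈ [3, 10], which is 8 values.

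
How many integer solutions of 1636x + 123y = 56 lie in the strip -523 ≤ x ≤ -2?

4

gcd(1636, 123) = 1  (1636 = 13×123 + 37, 123 = 3×37 + 12, 37 = 3×12 + 1, 12 = 12×1).
Back-substituting, 1636×(10) + 123×(-133) = 1.
Scale by 56: particular solution (560, -7448); reduce x mod 123: (68, -904).
General solution: x = 68 + 123t, y = -904 - 1636t for integer t.
-523 ≤ 68 + 123t ≤ -2 gives t ∈ [-4, -1], which is 4 values.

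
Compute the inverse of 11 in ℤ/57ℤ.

26

gcd(57, 11) = 1.
By Bézout, 11*(26) + 57*(-5) = 1.
So 11*26 ≡ 1 (mod 57), and 26 mod 57 = 26.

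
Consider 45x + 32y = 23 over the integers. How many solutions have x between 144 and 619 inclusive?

gcd(45, 32) = 1.
By Bézout, 45*(5) + 32*(-7) = 1.
Particular solution: (19, -26).
General solution: x = 19 + 32t, y = -26 - 45t for integer t.
144 ≤ 19 + 32t ≤ 619 gives t ∈ [4, 18], which is 15 values.

15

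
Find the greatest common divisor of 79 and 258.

1

gcd(258, 79):
  258 = 3*79 + 21
  79 = 3*21 + 16
  21 = 1*16 + 5
  16 = 3*5 + 1
  5 = 5*1
so gcd(258, 79) = 1.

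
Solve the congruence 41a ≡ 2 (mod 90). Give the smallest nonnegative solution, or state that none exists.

22

gcd(90, 41):
  90 = 2*41 + 8
  41 = 5*8 + 1
  8 = 8*1
so gcd(90, 41) = 1.
1 divides 2, so solutions exist.
Back-substitute for Bézout coefficients:
  1 = 41 - 5*8
  ... = 41*(11) + 90*(-5)
So 41*(11) ≡ 1 (mod 90); multiply by 2: a ≡ 22 (mod 90).
Smallest nonnegative: a = 22 mod 90 = 22.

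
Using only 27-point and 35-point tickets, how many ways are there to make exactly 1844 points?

2

Need nonnegative integers with 27j + 35k = 1844.
gcd(27, 35) = 1, and 27·(13) + 35·(-10) = 1.
So (j₀, k₀) = (23972, -18440); general j = 23972 + 35t, k = -18440 - 27t.
j ≥ 0 ⇒ t ≥ -684; k ≥ 0 ⇒ t ≤ -683. That's 2 values of t.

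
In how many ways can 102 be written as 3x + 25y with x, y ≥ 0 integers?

2

gcd(25, 3):
  25 = 8×3 + 1
  3 = 3×1
so gcd(25, 3) = 1.
Back-substitute for Bézout coefficients:
  1 = 25 - 8×3
  ... = 3×(-8) + 25×(1)
Scale by 102: one solution is (-816, 102). Reduce x mod 25: (9, 3).
General: x = 9 + 25t, y = 3 - 3t.
x ≥ 0 ⇒ t ≥ 0; y ≥ 0 ⇒ t ≤ 1. So t ∈ [0, 1]: 2 solutions.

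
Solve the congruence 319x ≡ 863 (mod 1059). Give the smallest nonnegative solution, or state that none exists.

gcd(1059, 319) = 1.
1 divides 863, so solutions exist.
By Bézout, 319*(-488) + 1059*(147) = 1.
So 319*(-488) ≡ 1 (mod 1059); multiply by 863: x ≡ -421144 (mod 1059).
Smallest nonnegative: x = -421144 mod 1059 = 338.

338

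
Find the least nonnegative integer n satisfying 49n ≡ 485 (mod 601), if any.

292

gcd(601, 49) = 1  (601 = 12·49 + 13, 49 = 3·13 + 10, 13 = 1·10 + 3, 10 = 3·3 + 1, 3 = 3·1).
1 divides 485, so solutions exist.
Back-substituting, 49·(184) + 601·(-15) = 1.
So 49·(184) ≡ 1 (mod 601); multiply by 485: n ≡ 89240 (mod 601).
Smallest nonnegative: n = 89240 mod 601 = 292.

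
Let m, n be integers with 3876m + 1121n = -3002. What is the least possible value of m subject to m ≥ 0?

16

gcd(3876, 1121):
  3876 = 3·1121 + 513
  1121 = 2·513 + 95
  513 = 5·95 + 38
  95 = 2·38 + 19
  38 = 2·19
so gcd(3876, 1121) = 19.
19 divides -3002, so solutions exist.
Back-substitute for Bézout coefficients:
  19 = 95 - 2·38
  ... = 3876·(-24) + 1121·(83)
Scale by -3002/19 = -158: (m₀, n₀) = (3792, -13114).
General solution: m = 3792 + 59t, n = -13114 - 204t for integer t.
m ≥ 0: smallest is 3792 mod 59 = 16 (at t = -64), with n = -58.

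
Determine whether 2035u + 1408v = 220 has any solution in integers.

gcd(2035, 1408) = 11  (2035 = 1·1408 + 627, 1408 = 2·627 + 154, 627 = 4·154 + 11, 154 = 14·11).
11 divides 220, so integer solutions exist.

yes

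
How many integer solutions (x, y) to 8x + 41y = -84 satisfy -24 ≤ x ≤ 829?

gcd(41, 8):
  41 = 5*8 + 1
  8 = 8*1
so gcd(41, 8) = 1.
Back-substitute for Bézout coefficients:
  1 = 41 - 5*8
  ... = 8*(-5) + 41*(1)
Scale by -84: particular solution (420, -84); reduce x mod 41: (10, -4).
General solution: x = 10 + 41t, y = -4 - 8t for integer t.
-24 ≤ 10 + 41t ≤ 829 gives t ∈ [0, 19], which is 20 values.

20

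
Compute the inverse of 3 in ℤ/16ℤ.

gcd(16, 3):
  16 = 5*3 + 1
  3 = 3*1
so gcd(16, 3) = 1.
Back-substitute for Bézout coefficients:
  1 = 16 - 5*3
  ... = 3*(-5) + 16*(1)
So 3*-5 ≡ 1 (mod 16), and -5 mod 16 = 11.

11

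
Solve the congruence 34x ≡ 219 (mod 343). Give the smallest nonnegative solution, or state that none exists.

299

gcd(343, 34):
  343 = 10*34 + 3
  34 = 11*3 + 1
  3 = 3*1
so gcd(343, 34) = 1.
1 divides 219, so solutions exist.
Back-substitute for Bézout coefficients:
  1 = 34 - 11*3
  ... = 34*(111) + 343*(-11)
So 34*(111) ≡ 1 (mod 343); multiply by 219: x ≡ 24309 (mod 343).
Smallest nonnegative: x = 24309 mod 343 = 299.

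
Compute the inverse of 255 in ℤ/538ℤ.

gcd(538, 255) = 1  (538 = 2*255 + 28, 255 = 9*28 + 3, 28 = 9*3 + 1, 3 = 3*1).
Back-substituting, 255*(-173) + 538*(82) = 1.
So 255*-173 ≡ 1 (mod 538), and -173 mod 538 = 365.

365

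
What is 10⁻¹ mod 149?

gcd(149, 10) = 1  (149 = 14·10 + 9, 10 = 1·9 + 1, 9 = 9·1).
Back-substituting, 10·(15) + 149·(-1) = 1.
So 10·15 ≡ 1 (mod 149), and 15 mod 149 = 15.

15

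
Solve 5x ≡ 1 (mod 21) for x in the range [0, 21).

gcd(21, 5):
  21 = 4*5 + 1
  5 = 5*1
so gcd(21, 5) = 1.
Back-substitute for Bézout coefficients:
  1 = 21 - 4*5
  ... = 5*(-4) + 21*(1)
So 5*-4 ≡ 1 (mod 21), and -4 mod 21 = 17.

17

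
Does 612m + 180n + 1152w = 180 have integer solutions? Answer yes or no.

yes

gcd(612, 180) = 36  (612 = 3·180 + 72, 180 = 2·72 + 36, 72 = 2·36).
gcd(36, 1152) = 36.
36 divides 180, so integer solutions exist.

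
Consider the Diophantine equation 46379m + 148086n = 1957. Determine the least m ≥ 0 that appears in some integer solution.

gcd(148086, 46379):
  148086 = 3×46379 + 8949
  46379 = 5×8949 + 1634
  8949 = 5×1634 + 779
  1634 = 2×779 + 76
  779 = 10×76 + 19
  76 = 4×19
so gcd(148086, 46379) = 19.
19 divides 1957, so solutions exist.
Back-substitute for Bézout coefficients:
  19 = 779 - 10×76
  ... = 46379×(-1903) + 148086×(596)
Scale by 1957/19 = 103: (m₀, n₀) = (-196009, 61388).
General solution: m = -196009 + 7794t, n = 61388 - 2441t for integer t.
m ≥ 0: smallest is -196009 mod 7794 = 6635 (at t = 26), with n = -2078.

6635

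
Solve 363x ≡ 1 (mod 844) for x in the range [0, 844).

gcd(844, 363) = 1.
By Bézout, 363×(-93) + 844×(40) = 1.
So 363×-93 ≡ 1 (mod 844), and -93 mod 844 = 751.

751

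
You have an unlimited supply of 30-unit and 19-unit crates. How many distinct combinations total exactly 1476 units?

2

Need nonnegative integers with 30j + 19k = 1476.
gcd(30, 19) = 1, and 30·(7) + 19·(-11) = 1.
So (j₀, k₀) = (10332, -16236); general j = 10332 + 19t, k = -16236 - 30t.
j ≥ 0 ⇒ t ≥ -543; k ≥ 0 ⇒ t ≤ -542. That's 2 values of t.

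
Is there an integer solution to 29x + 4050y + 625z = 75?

yes

gcd(4050, 29) = 1  (4050 = 139×29 + 19, 29 = 1×19 + 10, 19 = 1×10 + 9, 10 = 1×9 + 1, 9 = 9×1).
gcd(1, 625) = 1.
1 divides 75, so integer solutions exist.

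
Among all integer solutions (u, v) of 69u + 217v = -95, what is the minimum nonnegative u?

137

gcd(217, 69):
  217 = 3·69 + 10
  69 = 6·10 + 9
  10 = 1·9 + 1
  9 = 9·1
so gcd(217, 69) = 1.
1 divides -95, so solutions exist.
Back-substitute for Bézout coefficients:
  1 = 10 - 1·9
  ... = 69·(-22) + 217·(7)
Scale by -95/1 = -95: (u₀, v₀) = (2090, -665).
General solution: u = 2090 + 217t, v = -665 - 69t for integer t.
u ≥ 0: smallest is 2090 mod 217 = 137 (at t = -9), with v = -44.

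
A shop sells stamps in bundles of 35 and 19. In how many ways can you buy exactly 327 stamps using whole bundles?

1

Need nonnegative integers with 35j + 19k = 327.
gcd(35, 19) = 1, and 35·(6) + 19·(-11) = 1.
So (j₀, k₀) = (1962, -3597); general j = 1962 + 19t, k = -3597 - 35t.
j ≥ 0 ⇒ t ≥ -103; k ≥ 0 ⇒ t ≤ -103. That's 1 value of t.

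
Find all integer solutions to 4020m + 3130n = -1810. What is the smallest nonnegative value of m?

5

gcd(4020, 3130) = 10.
10 divides -1810, so solutions exist.
By Bézout, 4020·(102) + 3130·(-131) = 10.
Scale by -1810/10 = -181: (m₀, n₀) = (-18462, 23711).
General solution: m = -18462 + 313t, n = 23711 - 402t for integer t.
m ≥ 0: smallest is -18462 mod 313 = 5 (at t = 59), with n = -7.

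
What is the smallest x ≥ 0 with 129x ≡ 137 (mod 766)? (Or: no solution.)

gcd(766, 129) = 1  (766 = 5*129 + 121, 129 = 1*121 + 8, 121 = 15*8 + 1, 8 = 8*1).
1 divides 137, so solutions exist.
Back-substituting, 129*(-95) + 766*(16) = 1.
So 129*(-95) ≡ 1 (mod 766); multiply by 137: x ≡ -13015 (mod 766).
Smallest nonnegative: x = -13015 mod 766 = 7.

7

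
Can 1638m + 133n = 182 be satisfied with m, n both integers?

yes

gcd(1638, 133):
  1638 = 12·133 + 42
  133 = 3·42 + 7
  42 = 6·7
so gcd(1638, 133) = 7.
7 divides 182, so integer solutions exist.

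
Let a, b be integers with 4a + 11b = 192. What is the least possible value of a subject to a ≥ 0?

gcd(11, 4) = 1.
1 divides 192, so solutions exist.
By Bézout, 4·(3) + 11·(-1) = 1.
Scale by 192/1 = 192: (a₀, b₀) = (576, -192).
General solution: a = 576 + 11t, b = -192 - 4t for integer t.
a ≥ 0: smallest is 576 mod 11 = 4 (at t = -52), with b = 16.

4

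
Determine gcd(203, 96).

gcd(203, 96) = 1  (203 = 2×96 + 11, 96 = 8×11 + 8, 11 = 1×8 + 3, 8 = 2×3 + 2, 3 = 1×2 + 1, 2 = 2×1).

1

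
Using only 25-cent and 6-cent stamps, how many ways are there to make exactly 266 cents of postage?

2

Need nonnegative integers with 25j + 6k = 266.
gcd(25, 6) = 1, and 25·(1) + 6·(-4) = 1.
So (j₀, k₀) = (266, -1064); general j = 266 + 6t, k = -1064 - 25t.
j ≥ 0 ⇒ t ≥ -44; k ≥ 0 ⇒ t ≤ -43. That's 2 values of t.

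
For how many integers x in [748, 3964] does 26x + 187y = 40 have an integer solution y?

gcd(187, 26):
  187 = 7×26 + 5
  26 = 5×5 + 1
  5 = 5×1
so gcd(187, 26) = 1.
Back-substitute for Bézout coefficients:
  1 = 26 - 5×5
  ... = 26×(36) + 187×(-5)
Scale by 40: particular solution (1440, -200); reduce x mod 187: (131, -18).
General solution: x = 131 + 187t, y = -18 - 26t for integer t.
748 ≤ 131 + 187t ≤ 3964 gives t ∈ [4, 20], which is 17 values.

17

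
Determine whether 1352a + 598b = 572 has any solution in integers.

yes

gcd(1352, 598) = 26  (1352 = 2·598 + 156, 598 = 3·156 + 130, 156 = 1·130 + 26, 130 = 5·26).
26 divides 572, so integer solutions exist.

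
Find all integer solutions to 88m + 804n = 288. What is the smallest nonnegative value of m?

gcd(804, 88):
  804 = 9×88 + 12
  88 = 7×12 + 4
  12 = 3×4
so gcd(804, 88) = 4.
4 divides 288, so solutions exist.
Back-substitute for Bézout coefficients:
  4 = 88 - 7×12
  ... = 88×(64) + 804×(-7)
Scale by 288/4 = 72: (m₀, n₀) = (4608, -504).
General solution: m = 4608 + 201t, n = -504 - 22t for integer t.
m ≥ 0: smallest is 4608 mod 201 = 186 (at t = -22), with n = -20.

186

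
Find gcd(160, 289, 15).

gcd(289, 160):
  289 = 1×160 + 129
  160 = 1×129 + 31
  129 = 4×31 + 5
  31 = 6×5 + 1
  5 = 5×1
so gcd(289, 160) = 1.
gcd(1, 15) = 1.

1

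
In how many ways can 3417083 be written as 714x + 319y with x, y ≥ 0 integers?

gcd(714, 319):
  714 = 2×319 + 76
  319 = 4×76 + 15
  76 = 5×15 + 1
  15 = 15×1
so gcd(714, 319) = 1.
Back-substitute for Bézout coefficients:
  1 = 76 - 5×15
  ... = 714×(21) + 319×(-47)
Scale by 3417083: one solution is (71758743, -160602901). Reduce x mod 319: (12, 10685).
General: x = 12 + 319t, y = 10685 - 714t.
x ≥ 0 ⇒ t ≥ 0; y ≥ 0 ⇒ t ≤ 14. So t ∈ [0, 14]: 15 solutions.

15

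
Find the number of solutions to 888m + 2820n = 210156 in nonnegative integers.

gcd(2820, 888) = 12.
By Bézout, 888×(54) + 2820×(-17) = 12.
One solution: (62, 55).
General: m = 62 + 235t, n = 55 - 74t.
m ≥ 0 ⇒ t ≥ 0; n ≥ 0 ⇒ t ≤ 0. So t ∈ [0, 0]: 1 solution.

1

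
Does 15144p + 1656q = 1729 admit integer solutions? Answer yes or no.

no

gcd(15144, 1656) = 24  (15144 = 9*1656 + 240, 1656 = 6*240 + 216, 240 = 1*216 + 24, 216 = 9*24).
24 does not divide 1729 (remainder 1), so no integer solutions.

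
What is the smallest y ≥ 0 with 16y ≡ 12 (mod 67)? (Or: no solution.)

51

gcd(67, 16):
  67 = 4*16 + 3
  16 = 5*3 + 1
  3 = 3*1
so gcd(67, 16) = 1.
1 divides 12, so solutions exist.
Back-substitute for Bézout coefficients:
  1 = 16 - 5*3
  ... = 16*(21) + 67*(-5)
So 16*(21) ≡ 1 (mod 67); multiply by 12: y ≡ 252 (mod 67).
Smallest nonnegative: y = 252 mod 67 = 51.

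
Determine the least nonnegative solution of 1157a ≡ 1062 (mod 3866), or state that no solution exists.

gcd(3866, 1157):
  3866 = 3·1157 + 395
  1157 = 2·395 + 367
  395 = 1·367 + 28
  367 = 13·28 + 3
  28 = 9·3 + 1
  3 = 3·1
so gcd(3866, 1157) = 1.
1 divides 1062, so solutions exist.
Back-substitute for Bézout coefficients:
  1 = 28 - 9·3
  ... = 1157·(-1243) + 3866·(372)
So 1157·(-1243) ≡ 1 (mod 3866); multiply by 1062: a ≡ -1320066 (mod 3866).
Smallest nonnegative: a = -1320066 mod 3866 = 2106.

2106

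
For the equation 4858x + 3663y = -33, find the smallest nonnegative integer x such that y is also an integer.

1551

gcd(4858, 3663) = 1.
1 divides -33, so solutions exist.
By Bézout, 4858·(1174) + 3663·(-1557) = 1.
Scale by -33/1 = -33: (x₀, y₀) = (-38742, 51381).
General solution: x = -38742 + 3663t, y = 51381 - 4858t for integer t.
x ≥ 0: smallest is -38742 mod 3663 = 1551 (at t = 11), with y = -2057.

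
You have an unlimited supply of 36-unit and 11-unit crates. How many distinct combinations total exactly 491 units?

Need nonnegative integers with 36j + 11k = 491.
gcd(36, 11) = 1, and 36·(4) + 11·(-13) = 1.
So (j₀, k₀) = (1964, -6383); general j = 1964 + 11t, k = -6383 - 36t.
j ≥ 0 ⇒ t ≥ -178; k ≥ 0 ⇒ t ≤ -178. That's 1 value of t.

1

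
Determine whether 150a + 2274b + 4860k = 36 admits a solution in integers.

yes

gcd(2274, 150) = 6  (2274 = 15*150 + 24, 150 = 6*24 + 6, 24 = 4*6).
gcd(6, 4860) = 6.
6 divides 36, so integer solutions exist.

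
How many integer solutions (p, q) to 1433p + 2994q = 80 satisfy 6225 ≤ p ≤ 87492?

27

gcd(2994, 1433) = 1  (2994 = 2×1433 + 128, 1433 = 11×128 + 25, 128 = 5×25 + 3, 25 = 8×3 + 1, 3 = 3×1).
Back-substituting, 1433×(959) + 2994×(-459) = 1.
Scale by 80: particular solution (76720, -36720); reduce p mod 2994: (1870, -895).
General solution: p = 1870 + 2994t, q = -895 - 1433t for integer t.
6225 ≤ 1870 + 2994t ≤ 87492 gives t ∈ [2, 28], which is 27 values.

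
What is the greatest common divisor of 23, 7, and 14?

gcd(23, 7):
  23 = 3·7 + 2
  7 = 3·2 + 1
  2 = 2·1
so gcd(23, 7) = 1.
gcd(1, 14) = 1.

1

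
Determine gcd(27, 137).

1

gcd(137, 27) = 1  (137 = 5*27 + 2, 27 = 13*2 + 1, 2 = 2*1).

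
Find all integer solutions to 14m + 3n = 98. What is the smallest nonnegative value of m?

gcd(14, 3) = 1  (14 = 4×3 + 2, 3 = 1×2 + 1, 2 = 2×1).
1 divides 98, so solutions exist.
Back-substituting, 14×(-1) + 3×(5) = 1.
Scale by 98/1 = 98: (m₀, n₀) = (-98, 490).
General solution: m = -98 + 3t, n = 490 - 14t for integer t.
m ≥ 0: smallest is -98 mod 3 = 1 (at t = 33), with n = 28.

1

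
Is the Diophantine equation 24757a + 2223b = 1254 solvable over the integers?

gcd(24757, 2223) = 19  (24757 = 11*2223 + 304, 2223 = 7*304 + 95, 304 = 3*95 + 19, 95 = 5*19).
19 divides 1254, so integer solutions exist.

yes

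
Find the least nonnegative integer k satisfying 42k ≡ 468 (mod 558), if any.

51

gcd(558, 42):
  558 = 13×42 + 12
  42 = 3×12 + 6
  12 = 2×6
so gcd(558, 42) = 6.
6 divides 468, so solutions exist.
Back-substitute for Bézout coefficients:
  6 = 42 - 3×12
  ... = 42×(40) + 558×(-3)
So 42×(40) ≡ 6 (mod 558); multiply by 78: k ≡ 3120 (mod 93).
Smallest nonnegative: k = 3120 mod 93 = 51.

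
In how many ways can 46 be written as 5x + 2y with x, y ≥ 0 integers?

gcd(5, 2):
  5 = 2·2 + 1
  2 = 2·1
so gcd(5, 2) = 1.
Back-substitute for Bézout coefficients:
  1 = 5 - 2·2
  ... = 5·(1) + 2·(-2)
Scale by 46: one solution is (46, -92). Reduce x mod 2: (0, 23).
General: x = 0 + 2t, y = 23 - 5t.
x ≥ 0 ⇒ t ≥ 0; y ≥ 0 ⇒ t ≤ 4. So t ∈ [0, 4]: 5 solutions.

5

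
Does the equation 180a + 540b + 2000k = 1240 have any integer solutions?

yes

gcd(540, 180) = 180  (540 = 3·180).
gcd(180, 2000) = 20.
20 divides 1240, so integer solutions exist.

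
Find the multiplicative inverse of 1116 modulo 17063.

8822

gcd(17063, 1116) = 1.
By Bézout, 1116*(-8241) + 17063*(539) = 1.
So 1116*-8241 ≡ 1 (mod 17063), and -8241 mod 17063 = 8822.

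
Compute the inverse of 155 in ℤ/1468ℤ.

1307

gcd(1468, 155) = 1.
By Bézout, 155·(-161) + 1468·(17) = 1.
So 155·-161 ≡ 1 (mod 1468), and -161 mod 1468 = 1307.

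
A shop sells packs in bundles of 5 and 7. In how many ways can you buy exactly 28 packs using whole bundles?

1

Need nonnegative integers with 5j + 7k = 28.
gcd(5, 7) = 1, and 5·(3) + 7·(-2) = 1.
So (j₀, k₀) = (84, -56); general j = 84 + 7t, k = -56 - 5t.
j ≥ 0 ⇒ t ≥ -12; k ≥ 0 ⇒ t ≤ -12. That's 1 value of t.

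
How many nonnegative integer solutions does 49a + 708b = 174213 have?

5

gcd(708, 49) = 1.
By Bézout, 49·(289) + 708·(-20) = 1.
One solution: (261, 228).
General: a = 261 + 708t, b = 228 - 49t.
a ≥ 0 ⇒ t ≥ 0; b ≥ 0 ⇒ t ≤ 4. So t ∈ [0, 4]: 5 solutions.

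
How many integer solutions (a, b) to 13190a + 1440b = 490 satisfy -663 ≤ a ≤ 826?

gcd(13190, 1440):
  13190 = 9×1440 + 230
  1440 = 6×230 + 60
  230 = 3×60 + 50
  60 = 1×50 + 10
  50 = 5×10
so gcd(13190, 1440) = 10.
Back-substitute for Bézout coefficients:
  10 = 60 - 1×50
  ... = 13190×(-25) + 1440×(229)
Scale by 49: particular solution (-1225, 11221); reduce a mod 144: (71, -650).
General solution: a = 71 + 144t, b = -650 - 1319t for integer t.
-663 ≤ 71 + 144t ≤ 826 gives t ∈ [-5, 5], which is 11 values.

11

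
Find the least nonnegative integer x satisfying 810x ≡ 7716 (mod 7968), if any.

gcd(7968, 810) = 6.
6 divides 7716, so solutions exist.
By Bézout, 810*(423) + 7968*(-43) = 6.
So 810*(423) ≡ 6 (mod 7968); multiply by 1286: x ≡ 543978 (mod 1328).
Smallest nonnegative: x = 543978 mod 1328 = 826.

826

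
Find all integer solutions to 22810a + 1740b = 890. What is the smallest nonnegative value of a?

gcd(22810, 1740) = 10  (22810 = 13·1740 + 190, 1740 = 9·190 + 30, 190 = 6·30 + 10, 30 = 3·10).
10 divides 890, so solutions exist.
Back-substituting, 22810·(55) + 1740·(-721) = 10.
Scale by 890/10 = 89: (a₀, b₀) = (4895, -64169).
General solution: a = 4895 + 174t, b = -64169 - 2281t for integer t.
a ≥ 0: smallest is 4895 mod 174 = 23 (at t = -28), with b = -301.

23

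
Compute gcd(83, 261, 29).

gcd(261, 83) = 1.
gcd(1, 29) = 1.

1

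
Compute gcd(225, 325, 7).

gcd(325, 225) = 25.
gcd(25, 7) = 1.

1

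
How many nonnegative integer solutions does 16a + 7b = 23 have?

1

gcd(16, 7):
  16 = 2·7 + 2
  7 = 3·2 + 1
  2 = 2·1
so gcd(16, 7) = 1.
Back-substitute for Bézout coefficients:
  1 = 7 - 3·2
  ... = 16·(-3) + 7·(7)
Scale by 23: one solution is (-69, 161). Reduce a mod 7: (1, 1).
General: a = 1 + 7t, b = 1 - 16t.
a ≥ 0 ⇒ t ≥ 0; b ≥ 0 ⇒ t ≤ 0. So t ∈ [0, 0]: 1 solution.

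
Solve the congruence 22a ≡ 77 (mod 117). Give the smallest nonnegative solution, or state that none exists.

gcd(117, 22) = 1  (117 = 5*22 + 7, 22 = 3*7 + 1, 7 = 7*1).
1 divides 77, so solutions exist.
Back-substituting, 22*(16) + 117*(-3) = 1.
So 22*(16) ≡ 1 (mod 117); multiply by 77: a ≡ 1232 (mod 117).
Smallest nonnegative: a = 1232 mod 117 = 62.

62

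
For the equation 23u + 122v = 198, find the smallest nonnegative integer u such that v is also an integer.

gcd(122, 23) = 1.
1 divides 198, so solutions exist.
By Bézout, 23*(-53) + 122*(10) = 1.
Scale by 198/1 = 198: (u₀, v₀) = (-10494, 1980).
General solution: u = -10494 + 122t, v = 1980 - 23t for integer t.
u ≥ 0: smallest is -10494 mod 122 = 120 (at t = 87), with v = -21.

120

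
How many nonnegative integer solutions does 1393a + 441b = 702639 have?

8

gcd(1393, 441) = 7.
By Bézout, 1393×(19) + 441×(-60) = 7.
One solution: (27, 1508).
General: a = 27 + 63t, b = 1508 - 199t.
a ≥ 0 ⇒ t ≥ 0; b ≥ 0 ⇒ t ≤ 7. So t ∈ [0, 7]: 8 solutions.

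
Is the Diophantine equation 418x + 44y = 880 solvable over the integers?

gcd(418, 44) = 22  (418 = 9*44 + 22, 44 = 2*22).
22 divides 880, so integer solutions exist.

yes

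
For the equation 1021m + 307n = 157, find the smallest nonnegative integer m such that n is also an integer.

152

gcd(1021, 307):
  1021 = 3*307 + 100
  307 = 3*100 + 7
  100 = 14*7 + 2
  7 = 3*2 + 1
  2 = 2*1
so gcd(1021, 307) = 1.
1 divides 157, so solutions exist.
Back-substitute for Bézout coefficients:
  1 = 7 - 3*2
  ... = 1021*(-132) + 307*(439)
Scale by 157/1 = 157: (m₀, n₀) = (-20724, 68923).
General solution: m = -20724 + 307t, n = 68923 - 1021t for integer t.
m ≥ 0: smallest is -20724 mod 307 = 152 (at t = 68), with n = -505.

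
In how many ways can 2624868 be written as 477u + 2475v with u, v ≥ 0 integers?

gcd(2475, 477) = 9  (2475 = 5·477 + 90, 477 = 5·90 + 27, 90 = 3·27 + 9, 27 = 3·9).
Back-substituting, 477·(-83) + 2475·(16) = 9.
Scale by 291652: one solution is (-24207116, 4666432). Reduce u mod 275: (34, 1054).
General: u = 34 + 275t, v = 1054 - 53t.
u ≥ 0 ⇒ t ≥ 0; v ≥ 0 ⇒ t ≤ 19. So t ∈ [0, 19]: 20 solutions.

20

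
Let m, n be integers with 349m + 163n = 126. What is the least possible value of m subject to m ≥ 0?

48

gcd(349, 163) = 1.
1 divides 126, so solutions exist.
By Bézout, 349×(78) + 163×(-167) = 1.
Scale by 126/1 = 126: (m₀, n₀) = (9828, -21042).
General solution: m = 9828 + 163t, n = -21042 - 349t for integer t.
m ≥ 0: smallest is 9828 mod 163 = 48 (at t = -60), with n = -102.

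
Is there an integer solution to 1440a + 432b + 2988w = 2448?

yes

gcd(1440, 432) = 144  (1440 = 3·432 + 144, 432 = 3·144).
gcd(144, 2988) = 36.
36 divides 2448, so integer solutions exist.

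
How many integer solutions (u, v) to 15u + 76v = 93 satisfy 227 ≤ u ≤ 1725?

19

gcd(76, 15) = 1.
By Bézout, 15*(-5) + 76*(1) = 1.
Particular solution: (67, -12).
General solution: u = 67 + 76t, v = -12 - 15t for integer t.
227 ≤ 67 + 76t ≤ 1725 gives t ∈ [3, 21], which is 19 values.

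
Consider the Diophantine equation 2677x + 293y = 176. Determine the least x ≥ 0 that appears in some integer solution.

63

gcd(2677, 293):
  2677 = 9*293 + 40
  293 = 7*40 + 13
  40 = 3*13 + 1
  13 = 13*1
so gcd(2677, 293) = 1.
1 divides 176, so solutions exist.
Back-substitute for Bézout coefficients:
  1 = 40 - 3*13
  ... = 2677*(22) + 293*(-201)
Scale by 176/1 = 176: (x₀, y₀) = (3872, -35376).
General solution: x = 3872 + 293t, y = -35376 - 2677t for integer t.
x ≥ 0: smallest is 3872 mod 293 = 63 (at t = -13), with y = -575.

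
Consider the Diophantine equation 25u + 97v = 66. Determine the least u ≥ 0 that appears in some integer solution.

gcd(97, 25):
  97 = 3*25 + 22
  25 = 1*22 + 3
  22 = 7*3 + 1
  3 = 3*1
so gcd(97, 25) = 1.
1 divides 66, so solutions exist.
Back-substitute for Bézout coefficients:
  1 = 22 - 7*3
  ... = 25*(-31) + 97*(8)
Scale by 66/1 = 66: (u₀, v₀) = (-2046, 528).
General solution: u = -2046 + 97t, v = 528 - 25t for integer t.
u ≥ 0: smallest is -2046 mod 97 = 88 (at t = 22), with v = -22.

88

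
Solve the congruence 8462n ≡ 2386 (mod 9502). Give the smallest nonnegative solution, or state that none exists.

3497

gcd(9502, 8462) = 2  (9502 = 1·8462 + 1040, 8462 = 8·1040 + 142, 1040 = 7·142 + 46, 142 = 3·46 + 4, 46 = 11·4 + 2, 4 = 2·2).
2 divides 2386, so solutions exist.
Back-substituting, 8462·(-2275) + 9502·(2026) = 2.
So 8462·(-2275) ≡ 2 (mod 9502); multiply by 1193: n ≡ -2714075 (mod 4751).
Smallest nonnegative: n = -2714075 mod 4751 = 3497.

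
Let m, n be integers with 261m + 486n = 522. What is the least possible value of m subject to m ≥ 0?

2

gcd(486, 261):
  486 = 1*261 + 225
  261 = 1*225 + 36
  225 = 6*36 + 9
  36 = 4*9
so gcd(486, 261) = 9.
9 divides 522, so solutions exist.
Back-substitute for Bézout coefficients:
  9 = 225 - 6*36
  ... = 261*(-13) + 486*(7)
Scale by 522/9 = 58: (m₀, n₀) = (-754, 406).
General solution: m = -754 + 54t, n = 406 - 29t for integer t.
m ≥ 0: smallest is -754 mod 54 = 2 (at t = 14), with n = 0.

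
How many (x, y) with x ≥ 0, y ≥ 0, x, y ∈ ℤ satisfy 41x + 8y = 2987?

gcd(41, 8) = 1.
By Bézout, 41*(1) + 8*(-5) = 1.
One solution: (3, 358).
General: x = 3 + 8t, y = 358 - 41t.
x ≥ 0 ⇒ t ≥ 0; y ≥ 0 ⇒ t ≤ 8. So t ∈ [0, 8]: 9 solutions.

9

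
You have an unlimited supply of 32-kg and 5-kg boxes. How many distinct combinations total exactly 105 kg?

Need nonnegative integers with 32j + 5k = 105.
gcd(32, 5) = 1, and 32·(-2) + 5·(13) = 1.
So (j₀, k₀) = (-210, 1365); general j = -210 + 5t, k = 1365 - 32t.
j ≥ 0 ⇒ t ≥ 42; k ≥ 0 ⇒ t ≤ 42. That's 1 value of t.

1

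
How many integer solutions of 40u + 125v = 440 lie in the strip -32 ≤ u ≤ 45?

3

gcd(125, 40) = 5.
By Bézout, 40*(-3) + 125*(1) = 5.
Particular solution: (11, 0).
General solution: u = 11 + 25t, v = 0 - 8t for integer t.
-32 ≤ 11 + 25t ≤ 45 gives t ∈ [-1, 1], which is 3 values.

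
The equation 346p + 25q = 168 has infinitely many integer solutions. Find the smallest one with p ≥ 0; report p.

gcd(346, 25):
  346 = 13×25 + 21
  25 = 1×21 + 4
  21 = 5×4 + 1
  4 = 4×1
so gcd(346, 25) = 1.
1 divides 168, so solutions exist.
Back-substitute for Bézout coefficients:
  1 = 21 - 5×4
  ... = 346×(6) + 25×(-83)
Scale by 168/1 = 168: (p₀, q₀) = (1008, -13944).
General solution: p = 1008 + 25t, q = -13944 - 346t for integer t.
p ≥ 0: smallest is 1008 mod 25 = 8 (at t = -40), with q = -104.

8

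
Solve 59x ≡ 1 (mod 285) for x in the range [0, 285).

gcd(285, 59):
  285 = 4×59 + 49
  59 = 1×49 + 10
  49 = 4×10 + 9
  10 = 1×9 + 1
  9 = 9×1
so gcd(285, 59) = 1.
Back-substitute for Bézout coefficients:
  1 = 10 - 1×9
  ... = 59×(29) + 285×(-6)
So 59×29 ≡ 1 (mod 285), and 29 mod 285 = 29.

29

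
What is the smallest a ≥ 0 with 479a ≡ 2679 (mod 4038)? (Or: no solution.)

gcd(4038, 479) = 1  (4038 = 8×479 + 206, 479 = 2×206 + 67, 206 = 3×67 + 5, 67 = 13×5 + 2, 5 = 2×2 + 1, 2 = 2×1).
1 divides 2679, so solutions exist.
Back-substituting, 479×(-1627) + 4038×(193) = 1.
So 479×(-1627) ≡ 1 (mod 4038); multiply by 2679: a ≡ -4358733 (mod 4038).
Smallest nonnegative: a = -4358733 mod 4038 = 2307.

2307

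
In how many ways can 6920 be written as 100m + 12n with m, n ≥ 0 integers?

gcd(100, 12) = 4.
By Bézout, 100×(1) + 12×(-8) = 4.
One solution: (2, 560).
General: m = 2 + 3t, n = 560 - 25t.
m ≥ 0 ⇒ t ≥ 0; n ≥ 0 ⇒ t ≤ 22. So t ∈ [0, 22]: 23 solutions.

23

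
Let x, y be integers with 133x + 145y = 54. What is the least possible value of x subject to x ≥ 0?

68

gcd(145, 133):
  145 = 1·133 + 12
  133 = 11·12 + 1
  12 = 12·1
so gcd(145, 133) = 1.
1 divides 54, so solutions exist.
Back-substitute for Bézout coefficients:
  1 = 133 - 11·12
  ... = 133·(12) + 145·(-11)
Scale by 54/1 = 54: (x₀, y₀) = (648, -594).
General solution: x = 648 + 145t, y = -594 - 133t for integer t.
x ≥ 0: smallest is 648 mod 145 = 68 (at t = -4), with y = -62.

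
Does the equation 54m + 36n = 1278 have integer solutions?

gcd(54, 36) = 18  (54 = 1·36 + 18, 36 = 2·18).
18 divides 1278, so integer solutions exist.

yes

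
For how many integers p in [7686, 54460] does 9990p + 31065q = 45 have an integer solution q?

22

gcd(31065, 9990):
  31065 = 3·9990 + 1095
  9990 = 9·1095 + 135
  1095 = 8·135 + 15
  135 = 9·15
so gcd(31065, 9990) = 15.
Back-substitute for Bézout coefficients:
  15 = 1095 - 8·135
  ... = 9990·(-227) + 31065·(73)
Scale by 3: particular solution (-681, 219); reduce p mod 2071: (1390, -447).
General solution: p = 1390 + 2071t, q = -447 - 666t for integer t.
7686 ≤ 1390 + 2071t ≤ 54460 gives t ∈ [4, 25], which is 22 values.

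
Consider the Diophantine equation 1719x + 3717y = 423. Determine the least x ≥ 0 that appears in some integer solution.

gcd(3717, 1719):
  3717 = 2*1719 + 279
  1719 = 6*279 + 45
  279 = 6*45 + 9
  45 = 5*9
so gcd(3717, 1719) = 9.
9 divides 423, so solutions exist.
Back-substitute for Bézout coefficients:
  9 = 279 - 6*45
  ... = 1719*(-80) + 3717*(37)
Scale by 423/9 = 47: (x₀, y₀) = (-3760, 1739).
General solution: x = -3760 + 413t, y = 1739 - 191t for integer t.
x ≥ 0: smallest is -3760 mod 413 = 370 (at t = 10), with y = -171.

370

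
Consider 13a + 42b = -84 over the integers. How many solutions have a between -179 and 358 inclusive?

gcd(42, 13) = 1.
By Bézout, 13×(13) + 42×(-4) = 1.
Particular solution: (0, -2).
General solution: a = 0 + 42t, b = -2 - 13t for integer t.
-179 ≤ 0 + 42t ≤ 358 gives t ∈ [-4, 8], which is 13 values.

13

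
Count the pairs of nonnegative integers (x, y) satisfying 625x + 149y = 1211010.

gcd(625, 149) = 1.
By Bézout, 625*(36) + 149*(-151) = 1.
One solution: (3, 8115).
General: x = 3 + 149t, y = 8115 - 625t.
x ≥ 0 ⇒ t ≥ 0; y ≥ 0 ⇒ t ≤ 12. So t ∈ [0, 12]: 13 solutions.

13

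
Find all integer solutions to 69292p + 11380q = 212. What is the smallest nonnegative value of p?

gcd(69292, 11380) = 4.
4 divides 212, so solutions exist.
By Bézout, 69292*(1147) + 11380*(-6984) = 4.
Scale by 212/4 = 53: (p₀, q₀) = (60791, -370152).
General solution: p = 60791 + 2845t, q = -370152 - 17323t for integer t.
p ≥ 0: smallest is 60791 mod 2845 = 1046 (at t = -21), with q = -6369.

1046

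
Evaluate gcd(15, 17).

1

gcd(17, 15):
  17 = 1*15 + 2
  15 = 7*2 + 1
  2 = 2*1
so gcd(17, 15) = 1.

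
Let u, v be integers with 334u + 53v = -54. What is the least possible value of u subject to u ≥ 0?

gcd(334, 53) = 1  (334 = 6*53 + 16, 53 = 3*16 + 5, 16 = 3*5 + 1, 5 = 5*1).
1 divides -54, so solutions exist.
Back-substituting, 334*(10) + 53*(-63) = 1.
Scale by -54/1 = -54: (u₀, v₀) = (-540, 3402).
General solution: u = -540 + 53t, v = 3402 - 334t for integer t.
u ≥ 0: smallest is -540 mod 53 = 43 (at t = 11), with v = -272.

43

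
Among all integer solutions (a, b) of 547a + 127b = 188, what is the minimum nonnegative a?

gcd(547, 127):
  547 = 4·127 + 39
  127 = 3·39 + 10
  39 = 3·10 + 9
  10 = 1·9 + 1
  9 = 9·1
so gcd(547, 127) = 1.
1 divides 188, so solutions exist.
Back-substitute for Bézout coefficients:
  1 = 10 - 1·9
  ... = 547·(-13) + 127·(56)
Scale by 188/1 = 188: (a₀, b₀) = (-2444, 10528).
General solution: a = -2444 + 127t, b = 10528 - 547t for integer t.
a ≥ 0: smallest is -2444 mod 127 = 96 (at t = 20), with b = -412.

96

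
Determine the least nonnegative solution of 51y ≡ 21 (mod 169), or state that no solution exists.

gcd(169, 51):
  169 = 3×51 + 16
  51 = 3×16 + 3
  16 = 5×3 + 1
  3 = 3×1
so gcd(169, 51) = 1.
1 divides 21, so solutions exist.
Back-substitute for Bézout coefficients:
  1 = 16 - 5×3
  ... = 51×(-53) + 169×(16)
So 51×(-53) ≡ 1 (mod 169); multiply by 21: y ≡ -1113 (mod 169).
Smallest nonnegative: y = -1113 mod 169 = 70.

70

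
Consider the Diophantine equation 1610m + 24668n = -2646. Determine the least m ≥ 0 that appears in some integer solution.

29

gcd(24668, 1610) = 14  (24668 = 15×1610 + 518, 1610 = 3×518 + 56, 518 = 9×56 + 14, 56 = 4×14).
14 divides -2646, so solutions exist.
Back-substituting, 1610×(-429) + 24668×(28) = 14.
Scale by -2646/14 = -189: (m₀, n₀) = (81081, -5292).
General solution: m = 81081 + 1762t, n = -5292 - 115t for integer t.
m ≥ 0: smallest is 81081 mod 1762 = 29 (at t = -46), with n = -2.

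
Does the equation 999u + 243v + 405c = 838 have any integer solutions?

no

gcd(999, 243) = 27  (999 = 4·243 + 27, 243 = 9·27).
gcd(27, 405) = 27.
27 does not divide 838 (remainder 1), so no integer solutions.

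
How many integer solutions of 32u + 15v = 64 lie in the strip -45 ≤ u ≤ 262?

21

gcd(32, 15) = 1  (32 = 2×15 + 2, 15 = 7×2 + 1, 2 = 2×1).
Back-substituting, 32×(-7) + 15×(15) = 1.
Scale by 64: particular solution (-448, 960); reduce u mod 15: (2, 0).
General solution: u = 2 + 15t, v = 0 - 32t for integer t.
-45 ≤ 2 + 15t ≤ 262 gives t ∈ [-3, 17], which is 21 values.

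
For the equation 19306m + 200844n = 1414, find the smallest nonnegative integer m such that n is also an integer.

gcd(200844, 19306):
  200844 = 10×19306 + 7784
  19306 = 2×7784 + 3738
  7784 = 2×3738 + 308
  3738 = 12×308 + 42
  308 = 7×42 + 14
  42 = 3×14
so gcd(200844, 19306) = 14.
14 divides 1414, so solutions exist.
Back-substitute for Bézout coefficients:
  14 = 308 - 7×42
  ... = 19306×(-4567) + 200844×(439)
Scale by 1414/14 = 101: (m₀, n₀) = (-461267, 44339).
General solution: m = -461267 + 14346t, n = 44339 - 1379t for integer t.
m ≥ 0: smallest is -461267 mod 14346 = 12151 (at t = 33), with n = -1168.

12151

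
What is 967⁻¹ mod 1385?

gcd(1385, 967) = 1.
By Bézout, 967·(-222) + 1385·(155) = 1.
So 967·-222 ≡ 1 (mod 1385), and -222 mod 1385 = 1163.

1163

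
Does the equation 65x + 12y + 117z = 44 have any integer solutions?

gcd(65, 12) = 1  (65 = 5·12 + 5, 12 = 2·5 + 2, 5 = 2·2 + 1, 2 = 2·1).
gcd(1, 117) = 1.
1 divides 44, so integer solutions exist.

yes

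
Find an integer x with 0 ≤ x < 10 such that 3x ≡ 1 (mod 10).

7

gcd(10, 3):
  10 = 3×3 + 1
  3 = 3×1
so gcd(10, 3) = 1.
Back-substitute for Bézout coefficients:
  1 = 10 - 3×3
  ... = 3×(-3) + 10×(1)
So 3×-3 ≡ 1 (mod 10), and -3 mod 10 = 7.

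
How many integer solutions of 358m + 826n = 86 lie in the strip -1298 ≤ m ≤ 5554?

17

gcd(826, 358) = 2.
By Bézout, 358*(30) + 826*(-13) = 2.
Particular solution: (51, -22).
General solution: m = 51 + 413t, n = -22 - 179t for integer t.
-1298 ≤ 51 + 413t ≤ 5554 gives t ∈ [-3, 13], which is 17 values.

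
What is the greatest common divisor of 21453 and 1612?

gcd(21453, 1612):
  21453 = 13*1612 + 497
  1612 = 3*497 + 121
  497 = 4*121 + 13
  121 = 9*13 + 4
  13 = 3*4 + 1
  4 = 4*1
so gcd(21453, 1612) = 1.

1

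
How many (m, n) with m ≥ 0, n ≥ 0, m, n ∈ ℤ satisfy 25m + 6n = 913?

gcd(25, 6) = 1  (25 = 4×6 + 1, 6 = 6×1).
Back-substituting, 25×(1) + 6×(-4) = 1.
Scale by 913: one solution is (913, -3652). Reduce m mod 6: (1, 148).
General: m = 1 + 6t, n = 148 - 25t.
m ≥ 0 ⇒ t ≥ 0; n ≥ 0 ⇒ t ≤ 5. So t ∈ [0, 5]: 6 solutions.

6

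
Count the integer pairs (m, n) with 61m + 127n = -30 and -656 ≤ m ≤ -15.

gcd(127, 61) = 1.
By Bézout, 61*(25) + 127*(-12) = 1.
Particular solution: (12, -6).
General solution: m = 12 + 127t, n = -6 - 61t for integer t.
-656 ≤ 12 + 127t ≤ -15 gives t ∈ [-5, -1], which is 5 values.

5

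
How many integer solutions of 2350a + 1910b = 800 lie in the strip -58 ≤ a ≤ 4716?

gcd(2350, 1910) = 10.
By Bézout, 2350·(-13) + 1910·(16) = 10.
Particular solution: (106, -130).
General solution: a = 106 + 191t, b = -130 - 235t for integer t.
-58 ≤ 106 + 191t ≤ 4716 gives t ∈ [0, 24], which is 25 values.

25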